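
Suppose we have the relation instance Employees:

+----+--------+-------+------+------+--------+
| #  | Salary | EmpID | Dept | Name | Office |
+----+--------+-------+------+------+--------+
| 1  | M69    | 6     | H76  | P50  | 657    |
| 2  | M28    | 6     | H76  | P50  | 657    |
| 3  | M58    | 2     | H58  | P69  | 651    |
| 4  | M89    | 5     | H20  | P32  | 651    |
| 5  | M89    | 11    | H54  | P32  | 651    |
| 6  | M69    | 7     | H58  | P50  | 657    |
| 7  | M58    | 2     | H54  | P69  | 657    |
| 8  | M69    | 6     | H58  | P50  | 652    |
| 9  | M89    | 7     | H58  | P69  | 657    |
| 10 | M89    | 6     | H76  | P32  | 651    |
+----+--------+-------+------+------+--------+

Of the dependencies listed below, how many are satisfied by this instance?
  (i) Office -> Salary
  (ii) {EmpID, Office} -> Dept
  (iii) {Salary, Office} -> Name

2

(i) Office -> Salary: Office=657: rows 1, 2, 6, 7, 9 → Salary takes values {M69, M28, M58, M89} — violation; Office=651: rows 3, 4, 5, 10 → Salary takes values {M58, M89} — violation — fails.
(ii) {EmpID, Office} -> Dept: every LHS value maps to a single RHS value — holds.
(iii) {Salary, Office} -> Name: every LHS value maps to a single RHS value — holds.
2 of the 3 dependencies hold.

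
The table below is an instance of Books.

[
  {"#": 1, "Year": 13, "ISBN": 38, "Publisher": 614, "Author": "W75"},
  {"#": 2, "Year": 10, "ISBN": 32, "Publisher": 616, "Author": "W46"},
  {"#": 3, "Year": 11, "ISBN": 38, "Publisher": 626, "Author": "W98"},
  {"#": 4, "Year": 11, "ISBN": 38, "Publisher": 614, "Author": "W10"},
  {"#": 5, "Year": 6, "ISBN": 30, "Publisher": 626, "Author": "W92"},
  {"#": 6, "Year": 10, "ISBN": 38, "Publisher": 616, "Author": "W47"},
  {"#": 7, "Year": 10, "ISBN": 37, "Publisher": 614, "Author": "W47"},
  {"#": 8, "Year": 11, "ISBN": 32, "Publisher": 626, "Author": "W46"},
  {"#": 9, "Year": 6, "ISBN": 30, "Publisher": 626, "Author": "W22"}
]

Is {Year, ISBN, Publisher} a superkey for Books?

Rows 5 and 9 have the same {Year, ISBN, Publisher} value (Year=6, ISBN=30, Publisher=626) but are distinct tuples, so {Year, ISBN, Publisher} does not determine every attribute — not a superkey.

No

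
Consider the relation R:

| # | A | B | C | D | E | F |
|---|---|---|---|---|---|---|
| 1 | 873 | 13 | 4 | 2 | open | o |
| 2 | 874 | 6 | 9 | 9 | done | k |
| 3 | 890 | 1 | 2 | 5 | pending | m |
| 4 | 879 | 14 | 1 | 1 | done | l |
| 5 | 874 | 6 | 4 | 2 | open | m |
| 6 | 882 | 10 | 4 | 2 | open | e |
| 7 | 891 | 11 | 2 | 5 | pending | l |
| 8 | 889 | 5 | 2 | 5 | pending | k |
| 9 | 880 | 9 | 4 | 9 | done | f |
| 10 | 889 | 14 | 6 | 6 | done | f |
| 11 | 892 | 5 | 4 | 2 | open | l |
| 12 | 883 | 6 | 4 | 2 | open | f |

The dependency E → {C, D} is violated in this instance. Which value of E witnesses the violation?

done

E=open: rows 1, 5, 6, 11, 12 → {C,D} = (4, 2), (4, 2), (4, 2), (4, 2), (4, 2) ✓
E=done: rows 2, 4, 9, 10 → {C,D} takes values {(9, 9), (1, 1), (4, 9), (6, 6)} — violation
E=pending: rows 3, 7, 8 → {C,D} = (2, 5), (2, 5), (2, 5) ✓
The only E value with inconsistent RHS is E=done.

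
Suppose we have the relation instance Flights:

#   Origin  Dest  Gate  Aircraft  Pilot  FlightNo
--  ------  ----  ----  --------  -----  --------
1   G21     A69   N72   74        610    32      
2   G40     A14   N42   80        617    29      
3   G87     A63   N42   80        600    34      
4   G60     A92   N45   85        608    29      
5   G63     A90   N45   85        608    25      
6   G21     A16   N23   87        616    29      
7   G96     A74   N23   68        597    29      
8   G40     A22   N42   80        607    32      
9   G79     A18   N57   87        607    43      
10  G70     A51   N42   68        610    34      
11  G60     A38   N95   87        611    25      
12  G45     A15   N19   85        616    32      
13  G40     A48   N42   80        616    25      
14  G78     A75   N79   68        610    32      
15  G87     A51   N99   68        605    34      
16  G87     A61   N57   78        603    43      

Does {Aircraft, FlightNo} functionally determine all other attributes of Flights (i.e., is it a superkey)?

Rows 10 and 15 have the same {Aircraft, FlightNo} value (Aircraft=68, FlightNo=34) but are distinct tuples, so {Aircraft, FlightNo} does not determine every attribute — not a superkey.

No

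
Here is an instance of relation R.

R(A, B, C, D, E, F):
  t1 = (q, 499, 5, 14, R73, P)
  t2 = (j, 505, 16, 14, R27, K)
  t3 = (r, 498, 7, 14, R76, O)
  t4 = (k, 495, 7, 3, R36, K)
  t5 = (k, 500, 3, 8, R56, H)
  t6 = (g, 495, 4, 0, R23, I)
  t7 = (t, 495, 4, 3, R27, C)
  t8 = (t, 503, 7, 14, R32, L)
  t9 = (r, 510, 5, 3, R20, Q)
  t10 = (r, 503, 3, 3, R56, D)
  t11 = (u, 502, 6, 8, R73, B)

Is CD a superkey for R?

No

Rows 3 and 8 have the same CD value (C=7, D=14) but are distinct tuples, so CD does not determine every attribute — not a superkey.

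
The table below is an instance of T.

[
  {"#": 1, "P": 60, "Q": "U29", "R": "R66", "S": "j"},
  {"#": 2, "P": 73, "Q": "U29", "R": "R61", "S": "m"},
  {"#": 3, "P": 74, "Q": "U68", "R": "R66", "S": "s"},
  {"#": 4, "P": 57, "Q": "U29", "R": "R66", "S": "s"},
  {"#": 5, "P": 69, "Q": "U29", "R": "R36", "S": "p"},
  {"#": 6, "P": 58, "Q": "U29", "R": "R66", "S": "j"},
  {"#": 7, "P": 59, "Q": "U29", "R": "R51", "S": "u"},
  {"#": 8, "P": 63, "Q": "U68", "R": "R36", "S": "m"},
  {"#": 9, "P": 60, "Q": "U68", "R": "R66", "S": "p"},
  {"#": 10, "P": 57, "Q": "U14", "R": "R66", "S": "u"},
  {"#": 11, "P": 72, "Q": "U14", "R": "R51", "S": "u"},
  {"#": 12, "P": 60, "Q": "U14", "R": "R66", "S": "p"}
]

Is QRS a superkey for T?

No

Rows 1 and 6 have the same QRS value (Q=U29, R=R66, S=j) but are distinct tuples, so QRS does not determine every attribute — not a superkey.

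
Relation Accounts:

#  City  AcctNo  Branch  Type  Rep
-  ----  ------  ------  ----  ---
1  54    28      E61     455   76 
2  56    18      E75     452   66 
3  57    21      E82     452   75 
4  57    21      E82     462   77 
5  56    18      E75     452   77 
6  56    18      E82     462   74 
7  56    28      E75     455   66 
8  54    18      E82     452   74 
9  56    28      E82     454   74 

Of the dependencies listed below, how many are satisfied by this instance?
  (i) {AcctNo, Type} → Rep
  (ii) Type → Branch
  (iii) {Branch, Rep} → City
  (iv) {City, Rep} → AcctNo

(i) {AcctNo, Type} → Rep: (AcctNo=28, Type=455): rows 1, 7 → Rep takes values {76, 66} — violation; (AcctNo=18, Type=452): rows 2, 5, 8 → Rep takes values {66, 77, 74} — violation — fails.
(ii) Type → Branch: Type=455: rows 1, 7 → Branch takes values {E61, E75} — violation; Type=452: rows 2, 3, 5, 8 → Branch takes values {E75, E82} — violation — fails.
(iii) {Branch, Rep} → City: (Branch=E82, Rep=74): rows 6, 8, 9 → City takes values {56, 54} — violation — fails.
(iv) {City, Rep} → AcctNo: (City=56, Rep=66): rows 2, 7 → AcctNo takes values {18, 28} — violation; (City=56, Rep=74): rows 6, 9 → AcctNo takes values {18, 28} — violation — fails.
None of the 4 dependencies hold.

0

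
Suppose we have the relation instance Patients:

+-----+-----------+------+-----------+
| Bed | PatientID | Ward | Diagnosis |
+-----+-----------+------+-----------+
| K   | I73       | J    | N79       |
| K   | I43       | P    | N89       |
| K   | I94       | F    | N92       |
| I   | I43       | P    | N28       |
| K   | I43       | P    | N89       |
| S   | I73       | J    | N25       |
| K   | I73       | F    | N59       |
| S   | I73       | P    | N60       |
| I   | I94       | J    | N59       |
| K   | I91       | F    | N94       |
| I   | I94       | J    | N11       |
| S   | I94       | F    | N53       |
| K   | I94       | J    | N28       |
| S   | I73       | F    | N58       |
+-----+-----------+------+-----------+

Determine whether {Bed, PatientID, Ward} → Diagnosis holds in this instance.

No

(Bed=K, PatientID=I73, Ward=J): 1 row → Diagnosis = N79 ✓
(Bed=K, PatientID=I43, Ward=P): 2 rows → Diagnosis = N89, N89 ✓
(Bed=K, PatientID=I94, Ward=F): 1 row → Diagnosis = N92 ✓
(Bed=I, PatientID=I43, Ward=P): 1 row → Diagnosis = N28 ✓
(Bed=S, PatientID=I73, Ward=J): 1 row → Diagnosis = N25 ✓
(Bed=K, PatientID=I73, Ward=F): 1 row → Diagnosis = N59 ✓
(Bed=S, PatientID=I73, Ward=P): 1 row → Diagnosis = N60 ✓
(Bed=I, PatientID=I94, Ward=J): 2 rows → Diagnosis takes values {N59, N11} — violation
(Bed=K, PatientID=I91, Ward=F): 1 row → Diagnosis = N94 ✓
(Bed=S, PatientID=I94, Ward=F): 1 row → Diagnosis = N53 ✓
(Bed=K, PatientID=I94, Ward=J): 1 row → Diagnosis = N28 ✓
(Bed=S, PatientID=I73, Ward=F): 1 row → Diagnosis = N58 ✓
Two rows agree on {Bed, PatientID, Ward} but differ on Diagnosis, so {Bed, PatientID, Ward} → Diagnosis does not hold.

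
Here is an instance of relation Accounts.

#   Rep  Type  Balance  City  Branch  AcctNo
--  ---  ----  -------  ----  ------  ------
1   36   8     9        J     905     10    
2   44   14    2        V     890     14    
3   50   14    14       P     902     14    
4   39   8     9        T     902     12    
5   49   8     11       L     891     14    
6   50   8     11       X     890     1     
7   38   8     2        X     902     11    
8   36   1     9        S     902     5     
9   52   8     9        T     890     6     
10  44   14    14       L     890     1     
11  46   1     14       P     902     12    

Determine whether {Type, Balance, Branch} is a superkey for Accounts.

All 11 rows have distinct {Type, Balance, Branch} values, so {Type, Balance, Branch} → (all attributes) holds and {Type, Balance, Branch} is a superkey.

Yes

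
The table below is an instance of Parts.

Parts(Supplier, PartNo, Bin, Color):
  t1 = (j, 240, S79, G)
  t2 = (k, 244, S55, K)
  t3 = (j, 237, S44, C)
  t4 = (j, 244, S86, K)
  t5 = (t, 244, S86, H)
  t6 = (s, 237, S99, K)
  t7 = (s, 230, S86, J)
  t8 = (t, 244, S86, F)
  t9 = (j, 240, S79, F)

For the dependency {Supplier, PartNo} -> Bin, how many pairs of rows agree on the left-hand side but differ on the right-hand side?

0

(Supplier=j, PartNo=240): all 2 rows agree on Bin — 0 pairs.
(Supplier=t, PartNo=244): all 2 rows agree on Bin — 0 pairs.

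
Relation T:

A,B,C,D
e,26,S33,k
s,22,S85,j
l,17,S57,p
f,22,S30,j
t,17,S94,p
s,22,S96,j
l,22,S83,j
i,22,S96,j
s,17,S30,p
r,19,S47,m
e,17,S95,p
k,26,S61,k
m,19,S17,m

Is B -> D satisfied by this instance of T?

Yes

B=26: 2 rows → D = k, k ✓
B=22: 5 rows → D = j, j, j, j, j ✓
B=17: 4 rows → D = p, p, p, p ✓
B=19: 2 rows → D = m, m ✓
Every B value is associated with a single D value, so B -> D holds.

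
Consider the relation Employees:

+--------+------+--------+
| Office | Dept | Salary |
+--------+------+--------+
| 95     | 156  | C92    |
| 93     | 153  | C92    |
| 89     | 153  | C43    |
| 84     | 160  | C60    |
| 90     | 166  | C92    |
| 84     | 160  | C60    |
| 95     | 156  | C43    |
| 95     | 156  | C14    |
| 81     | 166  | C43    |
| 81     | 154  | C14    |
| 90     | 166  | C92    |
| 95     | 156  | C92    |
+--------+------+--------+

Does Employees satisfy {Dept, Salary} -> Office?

Yes

(Dept=156, Salary=C92): 2 rows → Office = 95, 95 ✓
(Dept=153, Salary=C92): 1 row → Office = 93 ✓
(Dept=153, Salary=C43): 1 row → Office = 89 ✓
(Dept=160, Salary=C60): 2 rows → Office = 84, 84 ✓
(Dept=166, Salary=C92): 2 rows → Office = 90, 90 ✓
(Dept=156, Salary=C43): 1 row → Office = 95 ✓
(Dept=156, Salary=C14): 1 row → Office = 95 ✓
(Dept=166, Salary=C43): 1 row → Office = 81 ✓
(Dept=154, Salary=C14): 1 row → Office = 81 ✓
Every {Dept, Salary} value is associated with a single Office value, so {Dept, Salary} -> Office holds.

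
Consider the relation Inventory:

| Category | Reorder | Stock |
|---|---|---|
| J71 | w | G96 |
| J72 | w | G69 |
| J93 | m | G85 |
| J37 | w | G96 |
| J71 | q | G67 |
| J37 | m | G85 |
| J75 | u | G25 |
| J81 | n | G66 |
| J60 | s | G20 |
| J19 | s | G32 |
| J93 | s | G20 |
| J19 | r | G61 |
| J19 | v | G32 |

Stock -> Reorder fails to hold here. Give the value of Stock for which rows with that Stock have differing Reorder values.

G32

Stock=G96: 2 rows → Reorder = w, w ✓
Stock=G69: 1 row → Reorder = w ✓
Stock=G85: 2 rows → Reorder = m, m ✓
Stock=G67: 1 row → Reorder = q ✓
Stock=G25: 1 row → Reorder = u ✓
Stock=G66: 1 row → Reorder = n ✓
Stock=G20: 2 rows → Reorder = s, s ✓
Stock=G32: 2 rows → Reorder takes values {s, v} — violation
Stock=G61: 1 row → Reorder = r ✓
The only Stock value with inconsistent Reorder is Stock=G32.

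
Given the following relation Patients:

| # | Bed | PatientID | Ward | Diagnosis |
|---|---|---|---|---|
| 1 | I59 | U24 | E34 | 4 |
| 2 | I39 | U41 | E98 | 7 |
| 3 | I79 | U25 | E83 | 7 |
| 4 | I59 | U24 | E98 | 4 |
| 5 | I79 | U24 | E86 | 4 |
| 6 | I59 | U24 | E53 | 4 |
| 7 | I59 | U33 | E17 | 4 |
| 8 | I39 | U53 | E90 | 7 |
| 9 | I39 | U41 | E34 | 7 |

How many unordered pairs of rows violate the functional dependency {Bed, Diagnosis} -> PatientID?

(Bed=I59, Diagnosis=4): violating pairs (1,7), (4,7), (6,7) — 3 pairs.
(Bed=I39, Diagnosis=7): violating pairs (2,8), (8,9) — 2 pairs.

5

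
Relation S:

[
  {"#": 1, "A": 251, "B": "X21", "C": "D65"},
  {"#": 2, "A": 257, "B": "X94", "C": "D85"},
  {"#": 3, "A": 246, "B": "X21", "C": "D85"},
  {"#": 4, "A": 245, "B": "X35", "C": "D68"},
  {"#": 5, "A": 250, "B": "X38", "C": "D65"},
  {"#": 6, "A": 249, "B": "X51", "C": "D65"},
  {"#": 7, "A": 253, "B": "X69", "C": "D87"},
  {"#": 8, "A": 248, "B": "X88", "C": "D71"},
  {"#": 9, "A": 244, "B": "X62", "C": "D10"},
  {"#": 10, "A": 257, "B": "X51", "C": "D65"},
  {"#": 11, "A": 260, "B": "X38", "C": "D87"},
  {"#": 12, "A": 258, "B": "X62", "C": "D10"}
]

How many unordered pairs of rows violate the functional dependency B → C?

2

B=X21: violating pairs (1,3) — 1 pair.
B=X38: violating pairs (5,11) — 1 pair.
B=X51: all 2 rows agree on C — 0 pairs.
B=X62: all 2 rows agree on C — 0 pairs.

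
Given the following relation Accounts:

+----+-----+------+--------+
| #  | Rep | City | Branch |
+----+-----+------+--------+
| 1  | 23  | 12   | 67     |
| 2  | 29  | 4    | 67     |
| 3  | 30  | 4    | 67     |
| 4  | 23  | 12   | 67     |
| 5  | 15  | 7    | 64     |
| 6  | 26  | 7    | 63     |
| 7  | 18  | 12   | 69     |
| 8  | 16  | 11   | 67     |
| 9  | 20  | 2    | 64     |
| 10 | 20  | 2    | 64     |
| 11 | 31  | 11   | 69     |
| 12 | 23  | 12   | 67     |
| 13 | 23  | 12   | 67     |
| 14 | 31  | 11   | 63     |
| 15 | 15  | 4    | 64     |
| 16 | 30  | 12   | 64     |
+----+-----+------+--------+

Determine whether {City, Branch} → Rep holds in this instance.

No

(City=12, Branch=67): rows 1, 4, 12, 13 → Rep = 23, 23, 23, 23 ✓
(City=4, Branch=67): rows 2, 3 → Rep takes values {29, 30} — violation
(City=7, Branch=64): row 5 → Rep = 15 ✓
(City=7, Branch=63): row 6 → Rep = 26 ✓
(City=12, Branch=69): row 7 → Rep = 18 ✓
(City=11, Branch=67): row 8 → Rep = 16 ✓
(City=2, Branch=64): rows 9, 10 → Rep = 20, 20 ✓
(City=11, Branch=69): row 11 → Rep = 31 ✓
(City=11, Branch=63): row 14 → Rep = 31 ✓
(City=4, Branch=64): row 15 → Rep = 15 ✓
(City=12, Branch=64): row 16 → Rep = 30 ✓
Two rows agree on {City, Branch} but differ on Rep, so {City, Branch} → Rep does not hold.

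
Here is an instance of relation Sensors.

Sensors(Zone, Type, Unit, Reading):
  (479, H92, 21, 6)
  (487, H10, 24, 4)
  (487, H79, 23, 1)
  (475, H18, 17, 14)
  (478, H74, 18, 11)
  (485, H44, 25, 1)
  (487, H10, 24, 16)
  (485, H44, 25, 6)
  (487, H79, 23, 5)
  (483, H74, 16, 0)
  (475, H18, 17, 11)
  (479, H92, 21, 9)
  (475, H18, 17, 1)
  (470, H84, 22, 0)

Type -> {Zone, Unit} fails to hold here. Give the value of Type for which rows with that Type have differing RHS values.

Type=H92: 2 rows → {Zone,Unit} = (479, 21), (479, 21) ✓
Type=H10: 2 rows → {Zone,Unit} = (487, 24), (487, 24) ✓
Type=H79: 2 rows → {Zone,Unit} = (487, 23), (487, 23) ✓
Type=H18: 3 rows → {Zone,Unit} = (475, 17), (475, 17), (475, 17) ✓
Type=H74: 2 rows → {Zone,Unit} takes values {(478, 18), (483, 16)} — violation
Type=H44: 2 rows → {Zone,Unit} = (485, 25), (485, 25) ✓
Type=H84: 1 row → {Zone,Unit} = (470, 22) ✓
The only Type value with inconsistent RHS is Type=H74.

H74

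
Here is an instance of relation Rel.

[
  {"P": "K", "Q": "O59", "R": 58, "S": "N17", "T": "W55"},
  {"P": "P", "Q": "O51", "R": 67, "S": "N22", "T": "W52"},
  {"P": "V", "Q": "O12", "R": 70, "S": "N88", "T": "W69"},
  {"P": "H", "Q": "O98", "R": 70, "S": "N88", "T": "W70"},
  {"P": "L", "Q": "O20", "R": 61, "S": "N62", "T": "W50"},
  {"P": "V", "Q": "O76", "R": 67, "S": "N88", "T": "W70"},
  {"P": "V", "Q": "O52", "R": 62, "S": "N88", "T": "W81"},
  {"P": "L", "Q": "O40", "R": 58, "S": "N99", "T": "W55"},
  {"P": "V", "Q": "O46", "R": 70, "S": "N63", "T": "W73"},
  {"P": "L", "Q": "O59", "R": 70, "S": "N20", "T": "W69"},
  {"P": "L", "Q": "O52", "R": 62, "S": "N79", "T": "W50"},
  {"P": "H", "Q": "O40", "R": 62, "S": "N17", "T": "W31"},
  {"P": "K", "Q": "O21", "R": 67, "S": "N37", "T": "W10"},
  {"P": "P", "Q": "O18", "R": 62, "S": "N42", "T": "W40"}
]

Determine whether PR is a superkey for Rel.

No

Two distinct rows share (P=V, R=70), so PR does not determine every attribute — not a superkey.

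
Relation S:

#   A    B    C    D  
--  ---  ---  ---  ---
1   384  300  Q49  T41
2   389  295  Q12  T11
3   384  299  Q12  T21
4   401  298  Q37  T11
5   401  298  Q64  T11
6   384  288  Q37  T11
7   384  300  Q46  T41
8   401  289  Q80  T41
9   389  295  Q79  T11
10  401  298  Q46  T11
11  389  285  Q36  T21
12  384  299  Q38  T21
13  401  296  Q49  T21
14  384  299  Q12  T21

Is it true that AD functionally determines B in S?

Yes

(A=384, D=T41): rows 1, 7 → B = 300, 300 ✓
(A=389, D=T11): rows 2, 9 → B = 295, 295 ✓
(A=384, D=T21): rows 3, 12, 14 → B = 299, 299, 299 ✓
(A=401, D=T11): rows 4, 5, 10 → B = 298, 298, 298 ✓
(A=384, D=T11): row 6 → B = 288 ✓
(A=401, D=T41): row 8 → B = 289 ✓
(A=389, D=T21): row 11 → B = 285 ✓
(A=401, D=T21): row 13 → B = 296 ✓
Every AD value is associated with a single B value, so AD → B holds.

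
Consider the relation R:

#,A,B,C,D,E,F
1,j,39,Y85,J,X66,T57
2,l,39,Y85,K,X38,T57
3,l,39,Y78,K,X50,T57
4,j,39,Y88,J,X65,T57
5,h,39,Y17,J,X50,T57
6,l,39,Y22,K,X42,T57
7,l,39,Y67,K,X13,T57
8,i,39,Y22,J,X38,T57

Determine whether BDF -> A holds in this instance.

No

(B=39, D=J, F=T57): rows 1, 4, 5, 8 → A takes values {j, h, i} — violation
(B=39, D=K, F=T57): rows 2, 3, 6, 7 → A = l, l, l, l ✓
Two rows agree on BDF but differ on A, so BDF -> A does not hold.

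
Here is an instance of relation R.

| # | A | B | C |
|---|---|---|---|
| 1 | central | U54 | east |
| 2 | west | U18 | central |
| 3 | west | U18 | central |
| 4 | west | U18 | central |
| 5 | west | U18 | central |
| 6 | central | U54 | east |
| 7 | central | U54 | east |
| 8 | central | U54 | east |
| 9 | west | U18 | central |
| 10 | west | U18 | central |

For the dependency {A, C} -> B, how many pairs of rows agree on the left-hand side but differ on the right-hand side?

0

(A=central, C=east): all 4 rows agree on B — 0 pairs.
(A=west, C=central): all 6 rows agree on B — 0 pairs.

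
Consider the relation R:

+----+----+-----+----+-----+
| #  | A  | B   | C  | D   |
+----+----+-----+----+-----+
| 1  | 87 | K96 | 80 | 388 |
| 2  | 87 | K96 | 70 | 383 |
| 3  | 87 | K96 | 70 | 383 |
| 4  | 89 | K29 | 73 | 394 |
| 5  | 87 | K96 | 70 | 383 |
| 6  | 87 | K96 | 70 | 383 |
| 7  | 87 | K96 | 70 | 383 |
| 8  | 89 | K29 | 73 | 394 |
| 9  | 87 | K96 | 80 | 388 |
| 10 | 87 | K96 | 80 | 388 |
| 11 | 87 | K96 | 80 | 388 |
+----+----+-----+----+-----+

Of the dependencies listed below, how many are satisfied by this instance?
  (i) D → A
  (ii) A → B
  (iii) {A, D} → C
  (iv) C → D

(i) D → A: every LHS value maps to a single RHS value — holds.
(ii) A → B: every LHS value maps to a single RHS value — holds.
(iii) {A, D} → C: every LHS value maps to a single RHS value — holds.
(iv) C → D: every LHS value maps to a single RHS value — holds.
4 of the 4 dependencies hold.

4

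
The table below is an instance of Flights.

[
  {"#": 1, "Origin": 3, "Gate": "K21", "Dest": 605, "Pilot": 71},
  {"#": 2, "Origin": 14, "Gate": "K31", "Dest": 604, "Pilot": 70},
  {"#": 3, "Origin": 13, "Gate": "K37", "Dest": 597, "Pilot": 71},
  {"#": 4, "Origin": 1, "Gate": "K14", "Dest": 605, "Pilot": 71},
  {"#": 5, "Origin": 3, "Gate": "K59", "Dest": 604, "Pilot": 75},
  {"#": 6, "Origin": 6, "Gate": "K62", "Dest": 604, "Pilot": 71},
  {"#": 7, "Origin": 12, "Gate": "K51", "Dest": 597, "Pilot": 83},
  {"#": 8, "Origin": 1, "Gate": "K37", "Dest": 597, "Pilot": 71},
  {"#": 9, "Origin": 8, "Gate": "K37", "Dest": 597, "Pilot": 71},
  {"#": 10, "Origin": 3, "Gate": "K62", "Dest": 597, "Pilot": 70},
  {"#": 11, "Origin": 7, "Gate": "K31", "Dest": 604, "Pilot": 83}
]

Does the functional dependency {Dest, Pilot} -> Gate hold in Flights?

No

(Dest=605, Pilot=71): rows 1, 4 → Gate takes values {K21, K14} — violation
(Dest=604, Pilot=70): row 2 → Gate = K31 ✓
(Dest=597, Pilot=71): rows 3, 8, 9 → Gate = K37, K37, K37 ✓
(Dest=604, Pilot=75): row 5 → Gate = K59 ✓
(Dest=604, Pilot=71): row 6 → Gate = K62 ✓
(Dest=597, Pilot=83): row 7 → Gate = K51 ✓
(Dest=597, Pilot=70): row 10 → Gate = K62 ✓
(Dest=604, Pilot=83): row 11 → Gate = K31 ✓
Two rows agree on {Dest, Pilot} but differ on Gate, so {Dest, Pilot} -> Gate does not hold.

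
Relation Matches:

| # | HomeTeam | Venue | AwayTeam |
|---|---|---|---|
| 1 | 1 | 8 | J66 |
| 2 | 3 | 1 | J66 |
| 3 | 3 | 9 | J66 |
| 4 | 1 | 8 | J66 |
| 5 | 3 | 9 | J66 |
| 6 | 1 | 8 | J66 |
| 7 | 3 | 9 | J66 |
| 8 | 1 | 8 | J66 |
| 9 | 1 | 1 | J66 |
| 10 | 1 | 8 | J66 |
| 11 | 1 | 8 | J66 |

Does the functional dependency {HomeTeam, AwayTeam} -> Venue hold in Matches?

(HomeTeam=1, AwayTeam=J66): rows 1, 4, 6, 8, 9, 10, 11 → Venue takes values {8, 1} — violation
(HomeTeam=3, AwayTeam=J66): rows 2, 3, 5, 7 → Venue takes values {1, 9} — violation
Two rows agree on {HomeTeam, AwayTeam} but differ on Venue, so {HomeTeam, AwayTeam} -> Venue does not hold.

No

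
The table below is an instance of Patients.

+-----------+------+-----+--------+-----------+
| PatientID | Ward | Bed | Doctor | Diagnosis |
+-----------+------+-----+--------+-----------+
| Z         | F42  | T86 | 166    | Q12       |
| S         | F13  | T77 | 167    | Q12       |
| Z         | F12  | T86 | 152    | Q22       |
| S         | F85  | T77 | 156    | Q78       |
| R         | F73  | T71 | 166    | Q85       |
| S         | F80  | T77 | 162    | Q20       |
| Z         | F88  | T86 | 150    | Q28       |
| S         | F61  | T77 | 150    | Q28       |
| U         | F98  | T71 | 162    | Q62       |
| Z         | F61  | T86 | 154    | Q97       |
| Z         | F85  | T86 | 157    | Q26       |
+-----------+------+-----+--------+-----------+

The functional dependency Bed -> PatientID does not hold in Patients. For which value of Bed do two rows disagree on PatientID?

T71

Bed=T86: 5 rows → PatientID = Z, Z, Z, Z, Z ✓
Bed=T77: 4 rows → PatientID = S, S, S, S ✓
Bed=T71: 2 rows → PatientID takes values {R, U} — violation
The only Bed value with inconsistent PatientID is Bed=T71.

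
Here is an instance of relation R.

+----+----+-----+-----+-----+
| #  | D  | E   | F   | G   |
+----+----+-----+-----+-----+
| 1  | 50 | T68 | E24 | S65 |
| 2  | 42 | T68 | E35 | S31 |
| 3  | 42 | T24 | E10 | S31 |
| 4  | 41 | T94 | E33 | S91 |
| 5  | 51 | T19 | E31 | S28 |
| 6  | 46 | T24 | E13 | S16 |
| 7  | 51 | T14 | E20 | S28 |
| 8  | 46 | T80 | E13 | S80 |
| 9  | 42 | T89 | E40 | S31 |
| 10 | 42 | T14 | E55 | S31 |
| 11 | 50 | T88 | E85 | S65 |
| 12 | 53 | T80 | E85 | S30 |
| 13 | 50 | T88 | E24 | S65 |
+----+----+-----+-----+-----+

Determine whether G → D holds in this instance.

G=S65: rows 1, 11, 13 → D = 50, 50, 50 ✓
G=S31: rows 2, 3, 9, 10 → D = 42, 42, 42, 42 ✓
G=S91: row 4 → D = 41 ✓
G=S28: rows 5, 7 → D = 51, 51 ✓
G=S16: row 6 → D = 46 ✓
G=S80: row 8 → D = 46 ✓
G=S30: row 12 → D = 53 ✓
Every G value is associated with a single D value, so G → D holds.

Yes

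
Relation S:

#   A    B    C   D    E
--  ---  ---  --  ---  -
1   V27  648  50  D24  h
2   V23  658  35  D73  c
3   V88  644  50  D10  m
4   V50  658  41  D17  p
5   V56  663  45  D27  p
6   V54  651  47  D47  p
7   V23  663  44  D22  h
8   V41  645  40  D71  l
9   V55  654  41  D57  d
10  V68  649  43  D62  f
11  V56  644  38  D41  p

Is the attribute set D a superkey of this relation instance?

All 11 rows have distinct D values, so D → (all attributes) holds and D is a superkey.

Yes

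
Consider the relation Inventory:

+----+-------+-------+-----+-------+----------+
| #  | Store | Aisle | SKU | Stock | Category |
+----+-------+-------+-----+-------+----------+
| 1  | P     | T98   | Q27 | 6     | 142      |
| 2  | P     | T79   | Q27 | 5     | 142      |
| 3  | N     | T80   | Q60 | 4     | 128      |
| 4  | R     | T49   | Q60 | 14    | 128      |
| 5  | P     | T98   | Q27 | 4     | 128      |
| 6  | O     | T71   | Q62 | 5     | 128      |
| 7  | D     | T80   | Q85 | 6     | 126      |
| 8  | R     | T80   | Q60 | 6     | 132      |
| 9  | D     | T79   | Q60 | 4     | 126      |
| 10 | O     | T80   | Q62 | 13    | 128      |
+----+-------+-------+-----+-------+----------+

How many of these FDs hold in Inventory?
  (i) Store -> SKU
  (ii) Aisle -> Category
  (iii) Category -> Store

(i) Store -> SKU: Store=D: rows 7, 9 → SKU takes values {Q85, Q60} — violation — fails.
(ii) Aisle -> Category: Aisle=T98: rows 1, 5 → Category takes values {142, 128} — violation; Aisle=T79: rows 2, 9 → Category takes values {142, 126} — violation; Aisle=T80: rows 3, 7, 8, 10 → Category takes values {128, 126, 132} — violation — fails.
(iii) Category -> Store: Category=128: rows 3, 4, 5, 6, 10 → Store takes values {N, R, P, O} — violation — fails.
None of the 3 dependencies hold.

0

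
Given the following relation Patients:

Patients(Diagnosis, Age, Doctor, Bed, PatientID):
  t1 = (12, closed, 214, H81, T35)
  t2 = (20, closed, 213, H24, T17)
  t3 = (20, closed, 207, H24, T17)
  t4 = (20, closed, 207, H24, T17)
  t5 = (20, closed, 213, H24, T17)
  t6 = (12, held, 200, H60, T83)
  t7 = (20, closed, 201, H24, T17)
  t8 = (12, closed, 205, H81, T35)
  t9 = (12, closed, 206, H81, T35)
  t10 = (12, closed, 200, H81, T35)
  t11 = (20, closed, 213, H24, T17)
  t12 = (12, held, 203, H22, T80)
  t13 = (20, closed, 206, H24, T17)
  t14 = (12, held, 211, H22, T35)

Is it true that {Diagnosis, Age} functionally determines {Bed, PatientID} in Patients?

(Diagnosis=12, Age=closed): rows 1, 8, 9, 10 → {Bed,PatientID} = (H81, T35), (H81, T35), (H81, T35), (H81, T35) ✓
(Diagnosis=20, Age=closed): rows 2, 3, 4, 5, 7, 11, 13 → {Bed,PatientID} = (H24, T17), (H24, T17), (H24, T17), (H24, T17), (H24, T17), (H24, T17), (H24, T17) ✓
(Diagnosis=12, Age=held): rows 6, 12, 14 → {Bed,PatientID} takes values {(H60, T83), (H22, T80), (H22, T35)} — violation
Two rows agree on {Diagnosis, Age} but differ on {Bed, PatientID}, so {Diagnosis, Age} → {Bed, PatientID} does not hold.

No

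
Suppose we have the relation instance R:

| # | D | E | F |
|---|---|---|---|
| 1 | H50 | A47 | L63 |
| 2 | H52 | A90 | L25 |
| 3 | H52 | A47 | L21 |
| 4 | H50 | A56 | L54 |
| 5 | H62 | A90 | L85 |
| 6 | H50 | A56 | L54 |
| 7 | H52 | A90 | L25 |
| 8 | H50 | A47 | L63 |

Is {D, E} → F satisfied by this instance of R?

Yes

(D=H50, E=A47): rows 1, 8 → F = L63, L63 ✓
(D=H52, E=A90): rows 2, 7 → F = L25, L25 ✓
(D=H52, E=A47): row 3 → F = L21 ✓
(D=H50, E=A56): rows 4, 6 → F = L54, L54 ✓
(D=H62, E=A90): row 5 → F = L85 ✓
Every {D, E} value is associated with a single F value, so {D, E} → F holds.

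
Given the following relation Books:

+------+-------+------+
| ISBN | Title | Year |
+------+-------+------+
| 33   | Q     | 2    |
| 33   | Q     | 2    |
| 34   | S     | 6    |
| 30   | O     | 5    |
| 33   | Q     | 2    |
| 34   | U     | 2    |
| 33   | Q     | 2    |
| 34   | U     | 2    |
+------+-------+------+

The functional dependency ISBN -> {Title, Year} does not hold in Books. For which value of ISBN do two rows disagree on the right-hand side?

34

ISBN=33: 4 rows → {Title,Year} = (Q, 2), (Q, 2), (Q, 2), (Q, 2) ✓
ISBN=34: 3 rows → {Title,Year} takes values {(S, 6), (U, 2)} — violation
ISBN=30: 1 row → {Title,Year} = (O, 5) ✓
The only ISBN value with inconsistent RHS is ISBN=34.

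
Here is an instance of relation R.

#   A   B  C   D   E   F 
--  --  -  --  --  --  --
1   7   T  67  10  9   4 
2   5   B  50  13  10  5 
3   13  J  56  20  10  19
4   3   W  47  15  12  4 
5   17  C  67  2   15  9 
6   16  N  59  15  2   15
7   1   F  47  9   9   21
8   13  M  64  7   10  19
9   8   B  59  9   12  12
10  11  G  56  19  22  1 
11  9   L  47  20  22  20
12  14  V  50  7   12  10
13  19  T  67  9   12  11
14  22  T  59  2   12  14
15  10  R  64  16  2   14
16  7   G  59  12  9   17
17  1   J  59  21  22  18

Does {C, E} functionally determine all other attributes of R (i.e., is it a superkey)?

Rows 9 and 14 have the same {C, E} value (C=59, E=12) but are distinct tuples, so {C, E} does not determine every attribute — not a superkey.

No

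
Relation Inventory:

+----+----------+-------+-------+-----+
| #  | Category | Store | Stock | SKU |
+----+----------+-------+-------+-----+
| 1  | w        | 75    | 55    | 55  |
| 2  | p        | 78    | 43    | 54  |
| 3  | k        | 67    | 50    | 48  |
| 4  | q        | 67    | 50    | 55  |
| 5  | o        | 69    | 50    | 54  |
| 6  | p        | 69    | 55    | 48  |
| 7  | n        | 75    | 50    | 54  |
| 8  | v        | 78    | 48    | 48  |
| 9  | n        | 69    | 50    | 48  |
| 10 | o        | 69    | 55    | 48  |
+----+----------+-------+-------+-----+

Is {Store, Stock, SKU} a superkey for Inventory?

No

Rows 6 and 10 have the same {Store, Stock, SKU} value (Store=69, Stock=55, SKU=48) but are distinct tuples, so {Store, Stock, SKU} does not determine every attribute — not a superkey.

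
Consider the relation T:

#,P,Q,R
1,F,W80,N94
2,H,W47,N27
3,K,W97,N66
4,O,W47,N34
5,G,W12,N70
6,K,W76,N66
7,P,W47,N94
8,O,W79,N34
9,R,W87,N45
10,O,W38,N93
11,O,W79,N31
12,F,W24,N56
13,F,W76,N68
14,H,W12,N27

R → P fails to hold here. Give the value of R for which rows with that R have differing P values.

N94

R=N94: rows 1, 7 → P takes values {F, P} — violation
R=N27: rows 2, 14 → P = H, H ✓
R=N66: rows 3, 6 → P = K, K ✓
R=N34: rows 4, 8 → P = O, O ✓
R=N70: row 5 → P = G ✓
R=N45: row 9 → P = R ✓
R=N93: row 10 → P = O ✓
R=N31: row 11 → P = O ✓
R=N56: row 12 → P = F ✓
R=N68: row 13 → P = F ✓
The only R value with inconsistent P is R=N94.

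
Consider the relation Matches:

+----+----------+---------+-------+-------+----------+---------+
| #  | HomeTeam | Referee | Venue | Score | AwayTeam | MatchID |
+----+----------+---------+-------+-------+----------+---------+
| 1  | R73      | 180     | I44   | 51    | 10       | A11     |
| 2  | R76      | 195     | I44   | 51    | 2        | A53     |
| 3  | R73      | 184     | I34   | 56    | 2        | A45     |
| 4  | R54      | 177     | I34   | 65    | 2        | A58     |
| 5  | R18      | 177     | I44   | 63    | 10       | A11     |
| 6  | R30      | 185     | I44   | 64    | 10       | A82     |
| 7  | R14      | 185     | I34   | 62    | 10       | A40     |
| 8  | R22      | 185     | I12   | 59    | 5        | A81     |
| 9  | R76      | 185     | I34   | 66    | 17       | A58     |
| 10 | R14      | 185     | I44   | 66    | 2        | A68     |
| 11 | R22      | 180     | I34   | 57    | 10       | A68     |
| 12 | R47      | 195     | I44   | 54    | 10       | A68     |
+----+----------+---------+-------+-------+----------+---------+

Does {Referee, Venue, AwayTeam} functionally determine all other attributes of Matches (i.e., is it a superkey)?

Yes

All 12 rows have distinct {Referee, Venue, AwayTeam} values, so {Referee, Venue, AwayTeam} → (all attributes) holds and {Referee, Venue, AwayTeam} is a superkey.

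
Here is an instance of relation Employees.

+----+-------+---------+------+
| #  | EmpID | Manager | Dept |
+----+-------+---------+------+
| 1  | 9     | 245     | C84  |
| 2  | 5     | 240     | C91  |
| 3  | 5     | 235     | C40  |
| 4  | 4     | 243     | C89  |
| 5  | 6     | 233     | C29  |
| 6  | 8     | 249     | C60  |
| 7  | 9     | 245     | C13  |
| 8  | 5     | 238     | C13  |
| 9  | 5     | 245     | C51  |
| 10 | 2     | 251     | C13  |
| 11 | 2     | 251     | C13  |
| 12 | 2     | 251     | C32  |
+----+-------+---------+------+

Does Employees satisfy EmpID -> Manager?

EmpID=9: rows 1, 7 → Manager = 245, 245 ✓
EmpID=5: rows 2, 3, 8, 9 → Manager takes values {240, 235, 238, 245} — violation
EmpID=4: row 4 → Manager = 243 ✓
EmpID=6: row 5 → Manager = 233 ✓
EmpID=8: row 6 → Manager = 249 ✓
EmpID=2: rows 10, 11, 12 → Manager = 251, 251, 251 ✓
Two rows agree on EmpID but differ on Manager, so EmpID -> Manager does not hold.

No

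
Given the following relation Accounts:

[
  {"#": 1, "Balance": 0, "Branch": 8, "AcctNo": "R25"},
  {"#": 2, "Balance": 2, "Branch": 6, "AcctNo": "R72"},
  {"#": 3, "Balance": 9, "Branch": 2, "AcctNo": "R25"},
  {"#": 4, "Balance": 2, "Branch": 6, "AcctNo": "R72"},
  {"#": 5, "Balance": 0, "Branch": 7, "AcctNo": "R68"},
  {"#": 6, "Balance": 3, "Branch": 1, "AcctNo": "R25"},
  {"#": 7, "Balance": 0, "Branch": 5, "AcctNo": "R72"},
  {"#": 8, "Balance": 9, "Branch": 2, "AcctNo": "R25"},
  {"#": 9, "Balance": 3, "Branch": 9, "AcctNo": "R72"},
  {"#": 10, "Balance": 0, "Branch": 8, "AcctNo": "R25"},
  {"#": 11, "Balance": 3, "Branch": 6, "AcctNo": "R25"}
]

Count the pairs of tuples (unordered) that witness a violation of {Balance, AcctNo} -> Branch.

(Balance=0, AcctNo=R25): all 2 rows agree on Branch — 0 pairs.
(Balance=2, AcctNo=R72): all 2 rows agree on Branch — 0 pairs.
(Balance=9, AcctNo=R25): all 2 rows agree on Branch — 0 pairs.
(Balance=3, AcctNo=R25): violating pairs (6,11) — 1 pair.

1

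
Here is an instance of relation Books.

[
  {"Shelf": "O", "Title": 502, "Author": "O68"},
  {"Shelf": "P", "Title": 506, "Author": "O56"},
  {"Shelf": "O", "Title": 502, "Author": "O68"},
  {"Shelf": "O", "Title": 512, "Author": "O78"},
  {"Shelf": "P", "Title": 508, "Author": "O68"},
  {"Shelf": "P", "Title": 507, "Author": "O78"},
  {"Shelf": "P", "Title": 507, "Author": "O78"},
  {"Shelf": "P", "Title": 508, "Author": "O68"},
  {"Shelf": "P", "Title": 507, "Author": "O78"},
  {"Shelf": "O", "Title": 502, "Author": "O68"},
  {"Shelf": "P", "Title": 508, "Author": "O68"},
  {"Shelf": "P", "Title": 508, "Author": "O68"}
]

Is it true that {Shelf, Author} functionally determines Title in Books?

(Shelf=O, Author=O68): 3 rows → Title = 502, 502, 502 ✓
(Shelf=P, Author=O56): 1 row → Title = 506 ✓
(Shelf=O, Author=O78): 1 row → Title = 512 ✓
(Shelf=P, Author=O68): 4 rows → Title = 508, 508, 508, 508 ✓
(Shelf=P, Author=O78): 3 rows → Title = 507, 507, 507 ✓
Every {Shelf, Author} value is associated with a single Title value, so {Shelf, Author} -> Title holds.

Yes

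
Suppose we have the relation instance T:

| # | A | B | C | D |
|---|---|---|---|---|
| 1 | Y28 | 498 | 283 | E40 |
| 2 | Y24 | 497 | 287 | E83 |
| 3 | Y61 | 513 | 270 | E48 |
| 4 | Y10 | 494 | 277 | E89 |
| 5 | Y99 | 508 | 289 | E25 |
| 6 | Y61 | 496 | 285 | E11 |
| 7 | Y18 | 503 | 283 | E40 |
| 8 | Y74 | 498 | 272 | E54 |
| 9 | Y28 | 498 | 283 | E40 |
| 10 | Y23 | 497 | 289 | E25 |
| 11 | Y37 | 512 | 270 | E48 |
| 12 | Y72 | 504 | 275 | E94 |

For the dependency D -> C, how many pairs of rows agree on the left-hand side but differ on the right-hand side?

D=E40: all 3 rows agree on C — 0 pairs.
D=E48: all 2 rows agree on C — 0 pairs.
D=E25: all 2 rows agree on C — 0 pairs.

0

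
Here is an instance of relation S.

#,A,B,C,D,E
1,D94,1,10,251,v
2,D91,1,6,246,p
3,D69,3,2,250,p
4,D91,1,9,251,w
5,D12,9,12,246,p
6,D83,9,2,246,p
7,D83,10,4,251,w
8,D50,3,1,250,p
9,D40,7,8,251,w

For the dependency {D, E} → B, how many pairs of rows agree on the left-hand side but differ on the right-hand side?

(D=246, E=p): violating pairs (2,5), (2,6) — 2 pairs.
(D=250, E=p): all 2 rows agree on B — 0 pairs.
(D=251, E=w): violating pairs (4,7), (4,9), (7,9) — 3 pairs.

5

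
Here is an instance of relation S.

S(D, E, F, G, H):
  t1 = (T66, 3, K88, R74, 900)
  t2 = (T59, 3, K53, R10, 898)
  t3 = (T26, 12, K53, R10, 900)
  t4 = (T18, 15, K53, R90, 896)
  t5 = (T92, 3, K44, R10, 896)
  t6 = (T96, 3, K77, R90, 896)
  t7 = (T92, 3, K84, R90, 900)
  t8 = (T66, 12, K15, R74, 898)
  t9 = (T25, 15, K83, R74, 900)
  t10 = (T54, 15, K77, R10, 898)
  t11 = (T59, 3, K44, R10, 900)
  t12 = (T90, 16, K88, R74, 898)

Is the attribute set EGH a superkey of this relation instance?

Yes

All 12 rows have distinct EGH values, so EGH → (all attributes) holds and EGH is a superkey.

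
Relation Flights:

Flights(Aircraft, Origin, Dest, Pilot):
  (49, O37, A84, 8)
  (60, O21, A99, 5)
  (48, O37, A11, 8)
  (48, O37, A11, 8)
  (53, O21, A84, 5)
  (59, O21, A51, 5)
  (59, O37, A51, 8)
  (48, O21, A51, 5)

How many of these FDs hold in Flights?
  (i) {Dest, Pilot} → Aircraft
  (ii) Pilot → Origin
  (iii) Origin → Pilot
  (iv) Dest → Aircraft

(i) {Dest, Pilot} → Aircraft: (Dest=A51, Pilot=5): 2 rows → Aircraft takes values {59, 48} — violation — fails.
(ii) Pilot → Origin: every LHS value maps to a single RHS value — holds.
(iii) Origin → Pilot: every LHS value maps to a single RHS value — holds.
(iv) Dest → Aircraft: Dest=A84: 2 rows → Aircraft takes values {49, 53} — violation; Dest=A51: 3 rows → Aircraft takes values {59, 48} — violation — fails.
2 of the 4 dependencies hold.

2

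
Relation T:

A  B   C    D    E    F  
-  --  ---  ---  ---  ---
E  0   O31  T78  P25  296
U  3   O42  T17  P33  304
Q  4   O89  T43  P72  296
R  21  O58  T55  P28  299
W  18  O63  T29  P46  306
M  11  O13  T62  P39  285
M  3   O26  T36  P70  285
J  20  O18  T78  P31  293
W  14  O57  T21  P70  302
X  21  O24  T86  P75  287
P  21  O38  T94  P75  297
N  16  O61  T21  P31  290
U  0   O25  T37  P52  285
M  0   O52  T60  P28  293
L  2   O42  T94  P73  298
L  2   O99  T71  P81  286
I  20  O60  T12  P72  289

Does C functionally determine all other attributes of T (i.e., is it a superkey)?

Two distinct rows share C=O42, so C does not determine every attribute — not a superkey.

No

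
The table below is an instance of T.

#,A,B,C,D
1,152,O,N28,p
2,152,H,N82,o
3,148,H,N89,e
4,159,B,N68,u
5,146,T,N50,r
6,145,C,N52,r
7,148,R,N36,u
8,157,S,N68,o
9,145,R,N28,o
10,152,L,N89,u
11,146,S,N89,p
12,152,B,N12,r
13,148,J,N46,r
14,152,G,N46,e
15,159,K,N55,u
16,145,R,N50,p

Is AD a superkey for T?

Rows 4 and 15 have the same AD value (A=159, D=u) but are distinct tuples, so AD does not determine every attribute — not a superkey.

No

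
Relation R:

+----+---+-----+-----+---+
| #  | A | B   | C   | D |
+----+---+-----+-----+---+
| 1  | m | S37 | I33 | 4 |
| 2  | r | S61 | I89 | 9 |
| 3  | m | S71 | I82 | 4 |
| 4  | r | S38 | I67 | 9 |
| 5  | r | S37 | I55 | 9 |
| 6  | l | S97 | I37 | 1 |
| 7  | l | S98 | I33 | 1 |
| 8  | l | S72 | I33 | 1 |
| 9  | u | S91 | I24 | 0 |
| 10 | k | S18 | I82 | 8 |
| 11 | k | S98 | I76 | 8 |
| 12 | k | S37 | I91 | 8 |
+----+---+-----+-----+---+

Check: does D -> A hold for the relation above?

D=4: rows 1, 3 → A = m, m ✓
D=9: rows 2, 4, 5 → A = r, r, r ✓
D=1: rows 6, 7, 8 → A = l, l, l ✓
D=0: row 9 → A = u ✓
D=8: rows 10, 11, 12 → A = k, k, k ✓
Every D value is associated with a single A value, so D -> A holds.

Yes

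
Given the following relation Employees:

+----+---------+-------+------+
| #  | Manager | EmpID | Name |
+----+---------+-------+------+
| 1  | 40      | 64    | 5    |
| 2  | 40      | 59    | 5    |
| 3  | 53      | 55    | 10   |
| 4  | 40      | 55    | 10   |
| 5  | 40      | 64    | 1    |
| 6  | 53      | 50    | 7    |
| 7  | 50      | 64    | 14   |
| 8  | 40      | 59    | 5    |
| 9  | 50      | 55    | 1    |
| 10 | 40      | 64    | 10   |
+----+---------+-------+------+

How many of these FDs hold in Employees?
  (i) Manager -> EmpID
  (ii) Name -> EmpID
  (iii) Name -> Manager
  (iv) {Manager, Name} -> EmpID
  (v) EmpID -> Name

0

(i) Manager -> EmpID: Manager=40: rows 1, 2, 4, 5, 8, 10 → EmpID takes values {64, 59, 55} — violation; Manager=53: rows 3, 6 → EmpID takes values {55, 50} — violation; Manager=50: rows 7, 9 → EmpID takes values {64, 55} — violation — fails.
(ii) Name -> EmpID: Name=5: rows 1, 2, 8 → EmpID takes values {64, 59} — violation; Name=10: rows 3, 4, 10 → EmpID takes values {55, 64} — violation; Name=1: rows 5, 9 → EmpID takes values {64, 55} — violation — fails.
(iii) Name -> Manager: Name=10: rows 3, 4, 10 → Manager takes values {53, 40} — violation; Name=1: rows 5, 9 → Manager takes values {40, 50} — violation — fails.
(iv) {Manager, Name} -> EmpID: (Manager=40, Name=5): rows 1, 2, 8 → EmpID takes values {64, 59} — violation; (Manager=40, Name=10): rows 4, 10 → EmpID takes values {55, 64} — violation — fails.
(v) EmpID -> Name: EmpID=64: rows 1, 5, 7, 10 → Name takes values {5, 1, 14, 10} — violation; EmpID=55: rows 3, 4, 9 → Name takes values {10, 1} — violation — fails.
None of the 5 dependencies hold.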